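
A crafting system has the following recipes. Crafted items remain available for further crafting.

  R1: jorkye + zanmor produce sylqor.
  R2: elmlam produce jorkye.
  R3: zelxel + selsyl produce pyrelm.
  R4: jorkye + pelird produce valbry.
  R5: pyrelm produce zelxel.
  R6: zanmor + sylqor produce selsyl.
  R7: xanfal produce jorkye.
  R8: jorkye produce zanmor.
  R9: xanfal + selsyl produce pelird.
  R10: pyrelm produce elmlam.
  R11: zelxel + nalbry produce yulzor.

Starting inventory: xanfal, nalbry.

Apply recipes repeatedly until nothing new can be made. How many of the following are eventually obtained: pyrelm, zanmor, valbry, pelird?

xanfal → jorkye (R7).
Using R8, jorkye makes zanmor.
Using R1, jorkye and zanmor make sylqor.
zanmor + sylqor → selsyl (R6).
Using R9, xanfal and selsyl make pelird.
Using R4, jorkye and pelird make valbry.
pyrelm would need zelxel and selsyl (R3), but zelxel is never obtained.
zanmor: reached.
valbry: reached.
pelird: reached.
Reached: zanmor, valbry, and pelird — 3 of the 4.

3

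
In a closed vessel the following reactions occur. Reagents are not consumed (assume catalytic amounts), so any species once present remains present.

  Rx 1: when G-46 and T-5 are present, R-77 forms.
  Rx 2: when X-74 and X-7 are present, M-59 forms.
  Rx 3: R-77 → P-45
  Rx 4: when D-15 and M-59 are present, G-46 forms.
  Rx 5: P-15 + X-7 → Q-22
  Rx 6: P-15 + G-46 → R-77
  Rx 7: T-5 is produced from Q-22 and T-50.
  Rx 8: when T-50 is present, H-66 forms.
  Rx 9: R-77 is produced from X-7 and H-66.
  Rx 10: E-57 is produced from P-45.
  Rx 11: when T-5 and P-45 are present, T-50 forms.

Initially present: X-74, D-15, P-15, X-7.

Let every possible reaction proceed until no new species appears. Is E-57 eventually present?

X-74 and X-7 present → M-59 forms (Rx 2).
D-15 and M-59 present → G-46 forms (Rx 4).
P-15 and G-46 present → R-77 forms (Rx 6).
R-77 present → P-45 forms (Rx 3).
P-45 present → E-57 forms (Rx 10).

Yes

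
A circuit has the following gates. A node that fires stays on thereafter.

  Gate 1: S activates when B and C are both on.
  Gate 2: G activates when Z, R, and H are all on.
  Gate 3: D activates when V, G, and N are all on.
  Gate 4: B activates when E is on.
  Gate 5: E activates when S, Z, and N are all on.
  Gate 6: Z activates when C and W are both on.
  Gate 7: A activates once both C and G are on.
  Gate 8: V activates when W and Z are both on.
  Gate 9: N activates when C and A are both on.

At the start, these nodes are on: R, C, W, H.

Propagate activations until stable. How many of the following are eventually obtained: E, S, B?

E would need S, Z, and N (Gate 5), but S never turns on.
S would need B and C (Gate 1), but B never turns on.
B would need E (Gate 4), but E never turns on.
None of the 3 are reached.

0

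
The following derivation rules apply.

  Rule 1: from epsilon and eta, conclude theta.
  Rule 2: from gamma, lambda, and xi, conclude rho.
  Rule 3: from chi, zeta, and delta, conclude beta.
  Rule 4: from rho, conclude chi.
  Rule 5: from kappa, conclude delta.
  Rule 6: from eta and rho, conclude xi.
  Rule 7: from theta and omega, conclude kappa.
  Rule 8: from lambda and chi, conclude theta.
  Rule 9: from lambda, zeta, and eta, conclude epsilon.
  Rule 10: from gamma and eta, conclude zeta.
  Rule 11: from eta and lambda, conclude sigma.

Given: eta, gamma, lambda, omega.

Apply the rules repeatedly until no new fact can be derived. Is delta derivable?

gamma and eta hold, so zeta follows (Rule 10).
lambda, zeta, and eta hold, so epsilon follows (Rule 9).
epsilon and eta hold, so theta follows (Rule 1).
theta and omega hold, so kappa follows (Rule 7).
kappa holds, so delta follows (Rule 5).

Yes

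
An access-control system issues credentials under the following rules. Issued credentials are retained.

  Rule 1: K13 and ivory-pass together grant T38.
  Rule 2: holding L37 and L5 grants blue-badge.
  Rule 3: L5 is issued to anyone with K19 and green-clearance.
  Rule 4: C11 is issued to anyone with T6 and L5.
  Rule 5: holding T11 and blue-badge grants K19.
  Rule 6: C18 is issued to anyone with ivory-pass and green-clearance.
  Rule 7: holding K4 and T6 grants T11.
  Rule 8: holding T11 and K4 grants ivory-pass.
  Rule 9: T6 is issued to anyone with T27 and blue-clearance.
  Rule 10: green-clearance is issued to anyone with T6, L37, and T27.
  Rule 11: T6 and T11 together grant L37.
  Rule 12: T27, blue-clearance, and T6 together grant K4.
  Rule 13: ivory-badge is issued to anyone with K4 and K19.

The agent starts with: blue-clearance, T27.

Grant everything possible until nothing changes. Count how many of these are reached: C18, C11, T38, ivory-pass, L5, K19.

Holding T27 and blue-clearance grants T6 (Rule 9).
Holding T27, blue-clearance, and T6 grants K4 (Rule 12).
Holding K4 and T6 grants T11 (Rule 7).
Holding T11 and K4 grants ivory-pass (Rule 8).
Holding T6 and T11 grants L37 (Rule 11).
Holding T6, L37, and T27 grants green-clearance (Rule 10).
Holding ivory-pass and green-clearance grants C18 (Rule 6).
C18: reached.
C11 would need T6 and L5 (Rule 4), but L5 is never granted.
T38 would need K13 and ivory-pass (Rule 1), but K13 is never granted.
ivory-pass: reached.
L5 would need K19 and green-clearance (Rule 3), but K19 is never granted.
K19 would need T11 and blue-badge (Rule 5), but blue-badge is never granted.
Reached: C18 and ivory-pass — 2 of the 6.

2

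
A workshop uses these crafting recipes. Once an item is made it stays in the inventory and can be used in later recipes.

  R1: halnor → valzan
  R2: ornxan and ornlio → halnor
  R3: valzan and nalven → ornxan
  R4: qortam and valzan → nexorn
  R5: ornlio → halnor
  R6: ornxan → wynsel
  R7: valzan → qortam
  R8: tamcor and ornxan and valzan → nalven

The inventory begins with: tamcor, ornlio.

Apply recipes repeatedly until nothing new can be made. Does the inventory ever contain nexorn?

ornlio → halnor (R5).
Using R1, halnor makes valzan.
valzan → qortam (R7).
qortam and valzan → nexorn (R4).

Yes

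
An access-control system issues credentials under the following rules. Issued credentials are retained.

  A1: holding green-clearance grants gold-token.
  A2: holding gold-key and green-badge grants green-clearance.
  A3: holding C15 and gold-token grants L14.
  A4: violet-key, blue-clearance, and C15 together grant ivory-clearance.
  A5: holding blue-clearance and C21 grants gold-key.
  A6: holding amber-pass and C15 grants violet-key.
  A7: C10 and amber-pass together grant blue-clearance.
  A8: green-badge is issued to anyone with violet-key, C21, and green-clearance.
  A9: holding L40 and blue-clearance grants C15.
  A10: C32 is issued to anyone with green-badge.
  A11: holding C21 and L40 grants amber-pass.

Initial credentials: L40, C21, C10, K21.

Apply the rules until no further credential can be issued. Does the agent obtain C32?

C32 would need green-badge (A10), but green-badge is never granted.

No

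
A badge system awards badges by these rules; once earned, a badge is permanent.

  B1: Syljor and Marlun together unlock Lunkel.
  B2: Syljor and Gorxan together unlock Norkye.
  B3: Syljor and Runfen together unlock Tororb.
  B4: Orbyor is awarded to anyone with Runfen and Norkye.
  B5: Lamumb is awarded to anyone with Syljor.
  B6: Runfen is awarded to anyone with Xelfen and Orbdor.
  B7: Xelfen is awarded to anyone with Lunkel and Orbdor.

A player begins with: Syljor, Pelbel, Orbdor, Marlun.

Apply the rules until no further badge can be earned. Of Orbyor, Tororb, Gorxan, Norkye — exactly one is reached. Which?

With Syljor and Marlun, Lunkel is earned (B1).
With Lunkel and Orbdor, Xelfen is earned (B7).
With Xelfen and Orbdor, Runfen is earned (B6).
With Syljor and Runfen, Tororb is earned (B3).
No rule produces Gorxan, and it is not given. Norkye would need Syljor and Gorxan (B2), but Gorxan is never earned. Orbyor would need Runfen and Norkye (B4), but Norkye is never earned.

Tororb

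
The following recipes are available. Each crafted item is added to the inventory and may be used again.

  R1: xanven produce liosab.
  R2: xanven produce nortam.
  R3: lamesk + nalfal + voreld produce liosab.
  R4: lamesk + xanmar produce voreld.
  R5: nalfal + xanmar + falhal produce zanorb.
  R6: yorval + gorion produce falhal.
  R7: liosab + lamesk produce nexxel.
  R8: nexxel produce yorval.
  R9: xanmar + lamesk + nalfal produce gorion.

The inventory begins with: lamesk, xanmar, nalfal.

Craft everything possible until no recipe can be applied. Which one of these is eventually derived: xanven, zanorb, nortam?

zanorb

xanmar + lamesk + nalfal → gorion (R9).
lamesk + xanmar → voreld (R4).
lamesk + nalfal + voreld → liosab (R3).
liosab + lamesk → nexxel (R7).
nexxel → yorval (R8).
yorval + gorion → falhal (R6).
Using R5, nalfal, xanmar, and falhal make zanorb.
No rule produces xanven, and it is not given. nortam would need xanven (R2), but xanven is never obtained.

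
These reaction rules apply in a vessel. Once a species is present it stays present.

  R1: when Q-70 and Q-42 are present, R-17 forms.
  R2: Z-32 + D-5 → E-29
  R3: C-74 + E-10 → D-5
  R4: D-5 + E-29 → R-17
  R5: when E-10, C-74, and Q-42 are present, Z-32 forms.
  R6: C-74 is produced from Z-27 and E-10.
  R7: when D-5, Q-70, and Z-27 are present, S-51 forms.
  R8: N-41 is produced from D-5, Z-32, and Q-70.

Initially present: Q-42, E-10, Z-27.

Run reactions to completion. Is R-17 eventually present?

Z-27 and E-10 present → C-74 forms (R6).
E-10, C-74, and Q-42 present → Z-32 forms (R5).
C-74 and E-10 present → D-5 forms (R3).
Z-32 and D-5 present → E-29 forms (R2).
D-5 and E-29 present → R-17 forms (R4).

Yes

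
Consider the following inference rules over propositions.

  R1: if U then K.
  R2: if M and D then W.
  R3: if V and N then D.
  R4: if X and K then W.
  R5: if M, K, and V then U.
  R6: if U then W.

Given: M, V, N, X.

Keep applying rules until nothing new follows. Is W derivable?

Yes

From V and N, R3 gives D.
M and D hold, so W follows (R2).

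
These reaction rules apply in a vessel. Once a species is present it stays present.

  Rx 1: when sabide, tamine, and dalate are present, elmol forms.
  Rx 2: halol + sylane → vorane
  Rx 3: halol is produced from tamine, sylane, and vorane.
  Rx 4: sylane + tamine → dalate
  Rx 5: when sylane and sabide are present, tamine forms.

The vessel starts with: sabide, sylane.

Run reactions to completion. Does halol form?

No

halol would need tamine, sylane, and vorane (Rx 3), but vorane never forms.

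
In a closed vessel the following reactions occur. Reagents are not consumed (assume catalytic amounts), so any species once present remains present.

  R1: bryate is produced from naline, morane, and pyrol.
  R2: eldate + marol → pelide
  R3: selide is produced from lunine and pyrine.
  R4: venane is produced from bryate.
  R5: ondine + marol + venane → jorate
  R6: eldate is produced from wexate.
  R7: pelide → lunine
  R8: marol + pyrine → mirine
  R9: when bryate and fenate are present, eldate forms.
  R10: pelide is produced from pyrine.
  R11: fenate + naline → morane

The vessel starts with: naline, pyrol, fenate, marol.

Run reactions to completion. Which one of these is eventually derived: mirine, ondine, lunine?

fenate and naline present → morane forms (R11).
naline, morane, and pyrol present → bryate forms (R1).
bryate and fenate present → eldate forms (R9).
eldate and marol present → pelide forms (R2).
pelide present → lunine forms (R7).
No rule produces ondine, and it is not given. mirine would need marol and pyrine (R8), but pyrine never forms.

lunine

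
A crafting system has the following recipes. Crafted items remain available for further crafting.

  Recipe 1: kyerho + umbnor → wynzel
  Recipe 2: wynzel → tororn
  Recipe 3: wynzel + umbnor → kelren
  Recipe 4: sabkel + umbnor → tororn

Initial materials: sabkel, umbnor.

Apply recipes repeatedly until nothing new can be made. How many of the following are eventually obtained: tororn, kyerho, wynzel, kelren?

1

Using Recipe 4, sabkel and umbnor make tororn.
tororn: reached.
No rule produces kyerho, and it is not given.
wynzel would need kyerho and umbnor (Recipe 1), but kyerho is never obtained.
kelren would need wynzel and umbnor (Recipe 3), but wynzel is never obtained.
Reached: tororn — 1 of the 4.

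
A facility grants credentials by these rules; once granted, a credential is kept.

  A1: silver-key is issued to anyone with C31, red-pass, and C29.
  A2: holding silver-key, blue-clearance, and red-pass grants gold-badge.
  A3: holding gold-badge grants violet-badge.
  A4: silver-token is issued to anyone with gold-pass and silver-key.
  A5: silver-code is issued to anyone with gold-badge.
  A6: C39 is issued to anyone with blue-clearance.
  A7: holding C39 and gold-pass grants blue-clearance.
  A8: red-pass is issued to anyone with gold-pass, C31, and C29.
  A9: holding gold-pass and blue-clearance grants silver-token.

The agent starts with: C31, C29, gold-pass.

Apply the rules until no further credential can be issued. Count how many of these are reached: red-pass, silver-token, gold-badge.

Holding gold-pass, C31, and C29 grants red-pass (A8).
Holding C31, red-pass, and C29 grants silver-key (A1).
Holding gold-pass and silver-key grants silver-token (A4).
red-pass: reached.
silver-token: reached.
gold-badge would need silver-key, blue-clearance, and red-pass (A2), but blue-clearance is never granted.
Reached: red-pass and silver-token — 2 of the 3.

2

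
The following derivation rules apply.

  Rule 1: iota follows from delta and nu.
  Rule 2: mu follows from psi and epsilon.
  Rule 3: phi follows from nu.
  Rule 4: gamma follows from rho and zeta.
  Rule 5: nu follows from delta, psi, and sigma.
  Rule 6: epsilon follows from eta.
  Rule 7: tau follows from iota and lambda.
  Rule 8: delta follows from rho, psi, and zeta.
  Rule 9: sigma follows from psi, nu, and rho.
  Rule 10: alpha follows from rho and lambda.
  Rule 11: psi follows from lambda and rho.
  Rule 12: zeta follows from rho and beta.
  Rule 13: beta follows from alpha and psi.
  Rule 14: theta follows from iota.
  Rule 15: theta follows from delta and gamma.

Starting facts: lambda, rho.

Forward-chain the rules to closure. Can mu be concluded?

mu would need psi and epsilon (Rule 2), but epsilon is never established.

No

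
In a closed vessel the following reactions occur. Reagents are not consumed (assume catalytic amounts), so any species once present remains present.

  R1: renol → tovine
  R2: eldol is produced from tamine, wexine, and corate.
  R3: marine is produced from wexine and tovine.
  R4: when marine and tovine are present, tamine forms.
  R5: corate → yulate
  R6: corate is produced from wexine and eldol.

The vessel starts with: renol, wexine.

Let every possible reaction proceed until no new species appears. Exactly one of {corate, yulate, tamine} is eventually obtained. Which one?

renol present → tovine forms (R1).
wexine and tovine present → marine forms (R3).
marine and tovine present → tamine forms (R4).
corate would need wexine and eldol (R6), but eldol never forms. yulate would need corate (R5), but corate never forms.

tamine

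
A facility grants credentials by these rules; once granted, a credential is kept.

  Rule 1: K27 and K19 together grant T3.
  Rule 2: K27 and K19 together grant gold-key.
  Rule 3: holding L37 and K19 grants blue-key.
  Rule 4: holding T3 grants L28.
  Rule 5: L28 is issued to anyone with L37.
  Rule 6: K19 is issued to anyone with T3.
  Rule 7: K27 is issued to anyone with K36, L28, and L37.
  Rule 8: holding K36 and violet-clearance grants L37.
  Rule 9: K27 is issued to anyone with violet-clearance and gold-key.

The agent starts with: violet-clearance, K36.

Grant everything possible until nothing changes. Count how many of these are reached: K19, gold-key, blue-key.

K19 would need T3 (Rule 6), but T3 is never granted.
gold-key would need K27 and K19 (Rule 2), but K19 is never granted.
blue-key would need L37 and K19 (Rule 3), but K19 is never granted.
None of the 3 are reached.

0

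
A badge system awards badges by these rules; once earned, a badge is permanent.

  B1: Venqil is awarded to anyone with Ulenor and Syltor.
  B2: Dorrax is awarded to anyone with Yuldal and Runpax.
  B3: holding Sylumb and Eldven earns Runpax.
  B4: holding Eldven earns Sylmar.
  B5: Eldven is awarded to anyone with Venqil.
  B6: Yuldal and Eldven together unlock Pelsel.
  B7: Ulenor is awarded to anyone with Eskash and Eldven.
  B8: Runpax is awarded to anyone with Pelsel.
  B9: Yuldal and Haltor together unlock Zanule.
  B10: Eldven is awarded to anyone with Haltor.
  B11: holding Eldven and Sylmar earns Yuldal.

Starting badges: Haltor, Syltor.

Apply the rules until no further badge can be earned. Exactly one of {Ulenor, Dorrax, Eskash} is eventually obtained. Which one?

Dorrax

With Haltor, Eldven is earned (B10).
With Eldven, Sylmar is earned (B4).
With Eldven and Sylmar, Yuldal is earned (B11).
With Yuldal and Eldven, Pelsel is earned (B6).
With Pelsel, Runpax is earned (B8).
With Yuldal and Runpax, Dorrax is earned (B2).
No rule produces Eskash, and it is not given. Ulenor would need Eskash and Eldven (B7), but Eskash is never earned.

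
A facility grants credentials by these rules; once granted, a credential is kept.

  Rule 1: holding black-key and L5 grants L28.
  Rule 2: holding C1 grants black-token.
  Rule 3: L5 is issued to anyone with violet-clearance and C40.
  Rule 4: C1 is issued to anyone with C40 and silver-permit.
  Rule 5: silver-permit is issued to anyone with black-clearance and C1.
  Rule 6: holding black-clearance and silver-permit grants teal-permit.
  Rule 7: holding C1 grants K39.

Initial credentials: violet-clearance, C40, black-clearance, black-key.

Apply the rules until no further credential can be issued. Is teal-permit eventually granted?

teal-permit would need black-clearance and silver-permit (Rule 6), but silver-permit is never granted.

No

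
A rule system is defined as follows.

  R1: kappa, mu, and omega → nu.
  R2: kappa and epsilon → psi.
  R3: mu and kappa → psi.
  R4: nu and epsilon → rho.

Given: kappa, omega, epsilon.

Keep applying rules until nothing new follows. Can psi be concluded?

kappa and epsilon hold, so psi follows (R2).

Yes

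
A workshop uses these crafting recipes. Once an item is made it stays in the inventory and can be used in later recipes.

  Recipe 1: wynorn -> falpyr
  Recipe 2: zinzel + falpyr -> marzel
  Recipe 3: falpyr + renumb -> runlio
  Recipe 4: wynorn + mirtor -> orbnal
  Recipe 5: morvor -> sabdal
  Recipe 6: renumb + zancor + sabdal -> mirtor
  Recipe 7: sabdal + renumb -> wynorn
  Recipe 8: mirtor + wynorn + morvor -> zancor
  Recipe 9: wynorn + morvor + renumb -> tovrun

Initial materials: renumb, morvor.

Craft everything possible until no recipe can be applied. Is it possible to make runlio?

Yes

Using Recipe 5, morvor makes sabdal.
sabdal + renumb -> wynorn (Recipe 7).
wynorn -> falpyr (Recipe 1).
Using Recipe 3, falpyr and renumb make runlio.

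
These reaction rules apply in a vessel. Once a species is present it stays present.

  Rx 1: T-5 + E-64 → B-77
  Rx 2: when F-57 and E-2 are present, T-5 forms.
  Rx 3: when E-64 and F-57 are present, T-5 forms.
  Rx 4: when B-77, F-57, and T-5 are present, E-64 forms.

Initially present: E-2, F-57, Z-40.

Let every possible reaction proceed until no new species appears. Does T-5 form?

Yes

F-57 and E-2 present → T-5 forms (Rx 2).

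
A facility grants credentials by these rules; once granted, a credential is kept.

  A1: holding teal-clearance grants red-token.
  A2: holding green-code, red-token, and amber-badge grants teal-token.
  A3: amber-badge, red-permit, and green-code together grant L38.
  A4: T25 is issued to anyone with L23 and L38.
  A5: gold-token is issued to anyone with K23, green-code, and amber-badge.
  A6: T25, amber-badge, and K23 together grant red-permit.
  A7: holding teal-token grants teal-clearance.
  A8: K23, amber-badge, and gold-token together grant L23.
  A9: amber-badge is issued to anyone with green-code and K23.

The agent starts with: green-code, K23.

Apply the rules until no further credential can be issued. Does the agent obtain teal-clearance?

teal-clearance would need teal-token (A7), but teal-token is never granted.

No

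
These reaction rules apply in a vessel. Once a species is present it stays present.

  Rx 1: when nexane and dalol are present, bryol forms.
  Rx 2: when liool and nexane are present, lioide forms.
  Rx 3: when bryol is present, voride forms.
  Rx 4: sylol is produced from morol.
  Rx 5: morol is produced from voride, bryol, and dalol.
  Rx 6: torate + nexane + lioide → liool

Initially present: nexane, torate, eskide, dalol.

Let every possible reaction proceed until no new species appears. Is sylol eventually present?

nexane and dalol present → bryol forms (Rx 1).
bryol present → voride forms (Rx 3).
voride, bryol, and dalol present → morol forms (Rx 5).
morol present → sylol forms (Rx 4).

Yes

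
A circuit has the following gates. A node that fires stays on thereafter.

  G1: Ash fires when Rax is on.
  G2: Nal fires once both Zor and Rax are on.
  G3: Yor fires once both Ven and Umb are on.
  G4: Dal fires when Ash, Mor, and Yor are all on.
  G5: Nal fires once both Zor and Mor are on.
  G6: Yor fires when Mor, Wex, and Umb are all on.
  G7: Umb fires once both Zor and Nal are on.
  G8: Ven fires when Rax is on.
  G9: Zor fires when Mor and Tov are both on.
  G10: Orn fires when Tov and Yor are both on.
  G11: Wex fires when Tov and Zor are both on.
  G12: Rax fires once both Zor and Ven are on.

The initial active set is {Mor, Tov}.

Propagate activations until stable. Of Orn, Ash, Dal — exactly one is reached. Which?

G9: Mor and Tov on → Zor on.
G11: Tov and Zor on → Wex on.
Zor and Mor are on, so Nal fires (G5).
Zor and Nal are on, so Umb fires (G7).
Mor, Wex, and Umb are on, so Yor fires (G6).
Tov and Yor are on, so Orn fires (G10).
Dal would need Ash, Mor, and Yor (G4), but Ash never turns on. Ash would need Rax (G1), but Rax never turns on.

Orn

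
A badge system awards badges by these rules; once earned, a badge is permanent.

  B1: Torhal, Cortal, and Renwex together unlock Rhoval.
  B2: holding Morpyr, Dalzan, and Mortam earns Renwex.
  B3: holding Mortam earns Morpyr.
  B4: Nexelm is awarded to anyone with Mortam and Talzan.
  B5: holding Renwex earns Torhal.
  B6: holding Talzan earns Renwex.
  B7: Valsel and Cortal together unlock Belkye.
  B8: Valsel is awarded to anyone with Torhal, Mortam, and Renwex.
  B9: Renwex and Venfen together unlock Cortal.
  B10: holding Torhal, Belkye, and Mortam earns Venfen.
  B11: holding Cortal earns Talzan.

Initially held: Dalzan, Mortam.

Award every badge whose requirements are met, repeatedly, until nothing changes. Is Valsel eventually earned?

With Mortam, Morpyr is earned (B3).
With Morpyr, Dalzan, and Mortam, Renwex is earned (B2).
With Renwex, Torhal is earned (B5).
With Torhal, Mortam, and Renwex, Valsel is earned (B8).

Yes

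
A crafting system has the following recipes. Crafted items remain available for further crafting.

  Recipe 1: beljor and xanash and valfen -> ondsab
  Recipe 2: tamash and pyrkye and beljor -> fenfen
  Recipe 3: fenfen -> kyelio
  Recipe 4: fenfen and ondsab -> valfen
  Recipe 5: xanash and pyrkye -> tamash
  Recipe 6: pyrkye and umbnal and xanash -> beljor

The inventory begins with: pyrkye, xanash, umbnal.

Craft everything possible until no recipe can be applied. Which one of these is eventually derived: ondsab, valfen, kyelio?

Using Recipe 6, pyrkye, umbnal, and xanash make beljor.
xanash and pyrkye -> tamash (Recipe 5).
tamash and pyrkye and beljor -> fenfen (Recipe 2).
fenfen -> kyelio (Recipe 3).
ondsab would need beljor, xanash, and valfen (Recipe 1), but valfen is never obtained. valfen would need fenfen and ondsab (Recipe 4), but ondsab is never obtained.

kyelio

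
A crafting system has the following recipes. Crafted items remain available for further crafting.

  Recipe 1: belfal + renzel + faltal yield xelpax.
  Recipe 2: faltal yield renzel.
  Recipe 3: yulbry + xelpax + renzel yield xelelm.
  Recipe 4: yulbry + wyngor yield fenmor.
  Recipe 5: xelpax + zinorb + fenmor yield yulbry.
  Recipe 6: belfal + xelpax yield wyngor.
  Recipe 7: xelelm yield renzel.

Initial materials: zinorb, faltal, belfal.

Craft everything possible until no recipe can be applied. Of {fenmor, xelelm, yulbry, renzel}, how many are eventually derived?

1

Using Recipe 2, faltal makes renzel.
fenmor would need yulbry and wyngor (Recipe 4), but yulbry is never obtained.
xelelm would need yulbry, xelpax, and renzel (Recipe 3), but yulbry is never obtained.
yulbry would need xelpax, zinorb, and fenmor (Recipe 5), but fenmor is never obtained.
renzel: reached.
Reached: renzel — 1 of the 4.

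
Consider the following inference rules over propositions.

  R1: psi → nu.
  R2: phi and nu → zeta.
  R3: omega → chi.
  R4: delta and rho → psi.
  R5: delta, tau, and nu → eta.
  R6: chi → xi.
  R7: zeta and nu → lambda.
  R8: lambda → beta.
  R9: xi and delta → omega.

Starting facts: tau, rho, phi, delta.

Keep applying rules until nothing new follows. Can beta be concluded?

delta and rho hold, so psi follows (R4).
From psi, R1 gives nu.
From phi and nu, R2 gives zeta.
zeta and nu hold, so lambda follows (R7).
lambda holds, so beta follows (R8).

Yes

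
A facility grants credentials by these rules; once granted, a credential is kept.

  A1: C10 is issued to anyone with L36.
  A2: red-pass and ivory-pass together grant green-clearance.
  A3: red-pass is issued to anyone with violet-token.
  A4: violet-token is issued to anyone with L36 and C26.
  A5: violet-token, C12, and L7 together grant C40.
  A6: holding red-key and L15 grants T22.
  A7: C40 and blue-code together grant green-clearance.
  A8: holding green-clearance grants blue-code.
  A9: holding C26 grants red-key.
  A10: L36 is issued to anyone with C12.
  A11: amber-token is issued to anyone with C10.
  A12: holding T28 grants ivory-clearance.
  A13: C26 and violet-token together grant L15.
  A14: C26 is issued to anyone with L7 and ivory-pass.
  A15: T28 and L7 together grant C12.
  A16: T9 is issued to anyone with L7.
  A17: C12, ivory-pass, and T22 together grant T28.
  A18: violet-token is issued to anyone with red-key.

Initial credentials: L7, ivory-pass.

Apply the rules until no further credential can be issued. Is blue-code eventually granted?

Yes

Holding L7 and ivory-pass grants C26 (A14).
Holding C26 grants red-key (A9).
Holding red-key grants violet-token (A18).
Holding violet-token grants red-pass (A3).
Holding red-pass and ivory-pass grants green-clearance (A2).
Holding green-clearance grants blue-code (A8).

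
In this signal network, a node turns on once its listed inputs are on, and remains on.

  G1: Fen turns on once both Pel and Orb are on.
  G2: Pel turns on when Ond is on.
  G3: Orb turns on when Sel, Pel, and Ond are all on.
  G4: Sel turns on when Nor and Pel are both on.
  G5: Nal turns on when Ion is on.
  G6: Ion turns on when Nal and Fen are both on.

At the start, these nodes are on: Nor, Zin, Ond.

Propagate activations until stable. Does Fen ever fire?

Yes

Ond is on, so Pel turns on (G2).
G4: Nor and Pel on → Sel on.
Sel, Pel, and Ond are on, so Orb turns on (G3).
Pel and Orb are on, so Fen turns on (G1).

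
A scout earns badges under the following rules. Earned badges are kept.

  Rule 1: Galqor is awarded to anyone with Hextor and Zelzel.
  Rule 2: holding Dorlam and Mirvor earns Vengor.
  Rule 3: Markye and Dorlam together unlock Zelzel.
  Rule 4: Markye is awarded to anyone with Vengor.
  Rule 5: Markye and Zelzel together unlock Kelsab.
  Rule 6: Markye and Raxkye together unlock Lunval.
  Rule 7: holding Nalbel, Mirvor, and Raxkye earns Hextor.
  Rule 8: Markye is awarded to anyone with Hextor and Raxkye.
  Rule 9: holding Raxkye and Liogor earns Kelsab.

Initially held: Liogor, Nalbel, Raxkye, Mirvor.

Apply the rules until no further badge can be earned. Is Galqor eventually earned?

No

Galqor would need Hextor and Zelzel (Rule 1), but Zelzel is never earned.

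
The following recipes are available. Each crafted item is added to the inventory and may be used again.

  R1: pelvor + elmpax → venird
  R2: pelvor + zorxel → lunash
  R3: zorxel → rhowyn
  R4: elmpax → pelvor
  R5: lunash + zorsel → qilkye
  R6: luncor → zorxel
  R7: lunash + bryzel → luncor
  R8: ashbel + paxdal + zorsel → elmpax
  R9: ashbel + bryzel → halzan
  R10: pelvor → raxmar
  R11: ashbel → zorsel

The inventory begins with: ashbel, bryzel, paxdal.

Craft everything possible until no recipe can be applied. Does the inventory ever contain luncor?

No

luncor would need lunash and bryzel (R7), but lunash is never obtained.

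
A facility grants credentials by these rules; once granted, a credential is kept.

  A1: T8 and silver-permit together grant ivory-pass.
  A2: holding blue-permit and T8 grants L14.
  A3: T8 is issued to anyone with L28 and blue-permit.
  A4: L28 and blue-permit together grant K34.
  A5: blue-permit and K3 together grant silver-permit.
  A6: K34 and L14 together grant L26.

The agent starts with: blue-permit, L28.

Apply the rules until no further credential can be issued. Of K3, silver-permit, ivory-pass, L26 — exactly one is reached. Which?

Holding L28 and blue-permit grants T8 (A3).
Holding L28 and blue-permit grants K34 (A4).
Holding blue-permit and T8 grants L14 (A2).
Holding K34 and L14 grants L26 (A6).
ivory-pass would need T8 and silver-permit (A1), but silver-permit is never granted. No rule produces K3, and it is not given. silver-permit would need blue-permit and K3 (A5), but K3 is never granted.

L26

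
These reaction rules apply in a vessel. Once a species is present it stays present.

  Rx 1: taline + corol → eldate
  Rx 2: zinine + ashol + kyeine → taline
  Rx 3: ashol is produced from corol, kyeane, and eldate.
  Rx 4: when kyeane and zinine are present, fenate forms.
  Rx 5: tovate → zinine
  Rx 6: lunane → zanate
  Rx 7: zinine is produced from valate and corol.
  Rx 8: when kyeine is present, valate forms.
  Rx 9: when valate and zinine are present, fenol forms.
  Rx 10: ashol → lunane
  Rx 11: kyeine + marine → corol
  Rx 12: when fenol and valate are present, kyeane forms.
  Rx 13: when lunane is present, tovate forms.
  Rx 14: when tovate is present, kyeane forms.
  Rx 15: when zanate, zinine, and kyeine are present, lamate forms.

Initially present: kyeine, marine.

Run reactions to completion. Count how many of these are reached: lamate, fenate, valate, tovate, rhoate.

2

kyeine and marine present → corol forms (Rx 11).
kyeine present → valate forms (Rx 8).
valate and corol present → zinine forms (Rx 7).
valate and zinine present → fenol forms (Rx 9).
fenol and valate present → kyeane forms (Rx 12).
kyeane and zinine present → fenate forms (Rx 4).
lamate would need zanate, zinine, and kyeine (Rx 15), but zanate never forms.
fenate: reached.
valate: reached.
tovate would need lunane (Rx 13), but lunane never forms.
No rule produces rhoate, and it is not given.
Reached: fenate and valate — 2 of the 5.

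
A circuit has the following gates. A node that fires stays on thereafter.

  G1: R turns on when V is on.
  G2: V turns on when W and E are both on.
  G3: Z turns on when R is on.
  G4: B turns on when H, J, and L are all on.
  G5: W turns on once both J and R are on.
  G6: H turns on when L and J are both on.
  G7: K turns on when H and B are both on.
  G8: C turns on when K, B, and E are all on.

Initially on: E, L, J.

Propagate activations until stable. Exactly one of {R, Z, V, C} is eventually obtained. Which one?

G6: L and J on → H on.
H, J, and L are on, so B turns on (G4).
G7: H and B on → K on.
G8: K, B, and E on → C on.
R would need V (G1), but V never turns on. Z would need R (G3), but R never turns on. V would need W and E (G2), but W never turns on.

C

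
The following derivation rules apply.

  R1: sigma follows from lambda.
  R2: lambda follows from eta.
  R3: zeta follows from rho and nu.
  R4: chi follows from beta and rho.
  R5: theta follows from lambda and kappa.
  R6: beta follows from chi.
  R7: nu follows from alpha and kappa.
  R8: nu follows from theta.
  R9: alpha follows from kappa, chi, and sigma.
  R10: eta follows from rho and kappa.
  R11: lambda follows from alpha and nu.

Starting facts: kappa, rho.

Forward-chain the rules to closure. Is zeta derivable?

Yes

From rho and kappa, R10 gives eta.
eta holds, so lambda follows (R2).
lambda and kappa hold, so theta follows (R5).
From theta, R8 gives nu.
rho and nu hold, so zeta follows (R3).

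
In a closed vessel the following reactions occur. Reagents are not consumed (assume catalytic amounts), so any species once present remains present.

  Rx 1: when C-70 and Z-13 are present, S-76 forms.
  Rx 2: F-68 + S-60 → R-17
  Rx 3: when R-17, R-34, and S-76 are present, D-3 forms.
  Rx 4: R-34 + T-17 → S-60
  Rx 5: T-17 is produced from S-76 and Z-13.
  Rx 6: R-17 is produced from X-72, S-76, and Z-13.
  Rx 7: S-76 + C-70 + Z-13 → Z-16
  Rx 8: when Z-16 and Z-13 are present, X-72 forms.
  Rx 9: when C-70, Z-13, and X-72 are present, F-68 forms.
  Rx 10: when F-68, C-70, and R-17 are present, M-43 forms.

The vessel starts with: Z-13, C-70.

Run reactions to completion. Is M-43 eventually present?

C-70 and Z-13 present → S-76 forms (Rx 1).
S-76, C-70, and Z-13 present → Z-16 forms (Rx 7).
Z-16 and Z-13 present → X-72 forms (Rx 8).
X-72, S-76, and Z-13 present → R-17 forms (Rx 6).
C-70, Z-13, and X-72 present → F-68 forms (Rx 9).
F-68, C-70, and R-17 present → M-43 forms (Rx 10).

Yes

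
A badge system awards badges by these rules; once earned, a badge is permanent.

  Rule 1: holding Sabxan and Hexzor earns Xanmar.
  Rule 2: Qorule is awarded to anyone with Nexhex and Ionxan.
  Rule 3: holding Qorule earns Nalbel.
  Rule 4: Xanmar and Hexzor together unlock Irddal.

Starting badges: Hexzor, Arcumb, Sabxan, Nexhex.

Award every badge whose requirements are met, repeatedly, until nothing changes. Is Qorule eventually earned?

Qorule would need Nexhex and Ionxan (Rule 2), but Ionxan is never earned.

No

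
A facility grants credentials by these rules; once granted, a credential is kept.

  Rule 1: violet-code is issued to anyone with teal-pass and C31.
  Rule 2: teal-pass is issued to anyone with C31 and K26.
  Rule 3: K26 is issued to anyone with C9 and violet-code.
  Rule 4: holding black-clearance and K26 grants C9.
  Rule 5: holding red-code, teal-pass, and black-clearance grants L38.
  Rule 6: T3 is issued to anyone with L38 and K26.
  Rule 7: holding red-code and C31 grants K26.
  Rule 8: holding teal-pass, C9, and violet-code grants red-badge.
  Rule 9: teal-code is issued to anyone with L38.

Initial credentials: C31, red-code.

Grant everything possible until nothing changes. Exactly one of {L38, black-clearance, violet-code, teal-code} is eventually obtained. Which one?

violet-code

Holding red-code and C31 grants K26 (Rule 7).
Holding C31 and K26 grants teal-pass (Rule 2).
Holding teal-pass and C31 grants violet-code (Rule 1).
L38 would need red-code, teal-pass, and black-clearance (Rule 5), but black-clearance is never granted. teal-code would need L38 (Rule 9), but L38 is never granted. No rule produces black-clearance, and it is not given.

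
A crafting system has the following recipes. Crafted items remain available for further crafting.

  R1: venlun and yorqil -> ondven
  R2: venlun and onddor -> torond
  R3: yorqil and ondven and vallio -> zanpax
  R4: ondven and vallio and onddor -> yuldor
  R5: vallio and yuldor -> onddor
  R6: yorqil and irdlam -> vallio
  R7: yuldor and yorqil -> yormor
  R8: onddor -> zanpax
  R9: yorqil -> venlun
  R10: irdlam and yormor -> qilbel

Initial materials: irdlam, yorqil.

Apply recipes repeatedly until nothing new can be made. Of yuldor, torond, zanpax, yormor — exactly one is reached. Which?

yorqil and irdlam -> vallio (R6).
Using R9, yorqil makes venlun.
venlun and yorqil -> ondven (R1).
yorqil and ondven and vallio -> zanpax (R3).
yuldor would need ondven, vallio, and onddor (R4), but onddor is never obtained. yormor would need yuldor and yorqil (R7), but yuldor is never obtained. torond would need venlun and onddor (R2), but onddor is never obtained.

zanpax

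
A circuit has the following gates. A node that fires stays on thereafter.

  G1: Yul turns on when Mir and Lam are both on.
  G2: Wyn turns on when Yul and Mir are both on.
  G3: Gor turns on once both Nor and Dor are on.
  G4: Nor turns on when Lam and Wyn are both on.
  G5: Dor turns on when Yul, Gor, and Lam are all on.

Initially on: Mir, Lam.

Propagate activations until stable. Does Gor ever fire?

Gor would need Nor and Dor (G3), but Dor never turns on.

No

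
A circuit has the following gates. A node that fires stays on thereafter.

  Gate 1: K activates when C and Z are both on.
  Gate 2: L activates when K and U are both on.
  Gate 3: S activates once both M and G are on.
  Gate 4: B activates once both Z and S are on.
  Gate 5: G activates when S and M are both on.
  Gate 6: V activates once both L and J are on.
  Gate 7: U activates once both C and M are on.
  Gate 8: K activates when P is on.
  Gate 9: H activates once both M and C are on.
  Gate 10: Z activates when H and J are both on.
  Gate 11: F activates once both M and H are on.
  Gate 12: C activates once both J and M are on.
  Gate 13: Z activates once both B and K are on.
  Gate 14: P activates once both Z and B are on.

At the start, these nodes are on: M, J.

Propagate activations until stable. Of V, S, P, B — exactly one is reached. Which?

Gate 12: J and M on → C on.
C and M are on, so U activates (Gate 7).
M and C are on, so H activates (Gate 9).
Gate 10: H and J on → Z on.
Gate 1: C and Z on → K on.
K and U are on, so L activates (Gate 2).
L and J are on, so V activates (Gate 6).
B would need Z and S (Gate 4), but S never turns on. S would need M and G (Gate 3), but G never turns on. P would need Z and B (Gate 14), but B never turns on.

V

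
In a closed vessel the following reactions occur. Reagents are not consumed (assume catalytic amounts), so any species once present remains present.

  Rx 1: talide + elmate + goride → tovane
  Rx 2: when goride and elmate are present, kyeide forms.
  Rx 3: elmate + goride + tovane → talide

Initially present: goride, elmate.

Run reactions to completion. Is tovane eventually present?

tovane would need talide, elmate, and goride (Rx 1), but talide never forms.

No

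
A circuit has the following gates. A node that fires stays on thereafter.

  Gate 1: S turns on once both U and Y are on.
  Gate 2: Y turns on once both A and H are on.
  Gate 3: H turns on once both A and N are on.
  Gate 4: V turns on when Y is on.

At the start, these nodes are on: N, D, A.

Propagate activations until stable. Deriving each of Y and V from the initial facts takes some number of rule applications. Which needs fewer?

Y

Y: Gate 3: A and N on → H on. A and H are on, so Y turns on (Gate 2). [2 rule applications]
V: Gate 3: A and N on → H on. Gate 2: A and H on → Y on. Y is on, so V turns on (Gate 4). [3 rule applications]
Y needs fewer.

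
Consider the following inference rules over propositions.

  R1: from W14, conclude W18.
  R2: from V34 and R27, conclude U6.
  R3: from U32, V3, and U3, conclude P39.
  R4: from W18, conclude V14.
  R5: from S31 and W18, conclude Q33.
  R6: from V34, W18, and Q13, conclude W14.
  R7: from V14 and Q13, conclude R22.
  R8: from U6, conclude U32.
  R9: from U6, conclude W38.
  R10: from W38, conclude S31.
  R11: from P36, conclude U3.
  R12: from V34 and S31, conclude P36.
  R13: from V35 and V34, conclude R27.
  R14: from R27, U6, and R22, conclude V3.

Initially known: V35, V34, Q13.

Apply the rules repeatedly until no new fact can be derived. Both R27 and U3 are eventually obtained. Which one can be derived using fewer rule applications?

R27

R27: From V35 and V34, R13 gives R27. [1 rule application]
U3: V35 and V34 hold, so R27 follows (R13). From V34 and R27, R2 gives U6. From U6, R9 gives W38. W38 holds, so S31 follows (R10). V34 and S31 hold, so P36 follows (R12). P36 holds, so U3 follows (R11). [6 rule applications]
R27 needs fewer.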